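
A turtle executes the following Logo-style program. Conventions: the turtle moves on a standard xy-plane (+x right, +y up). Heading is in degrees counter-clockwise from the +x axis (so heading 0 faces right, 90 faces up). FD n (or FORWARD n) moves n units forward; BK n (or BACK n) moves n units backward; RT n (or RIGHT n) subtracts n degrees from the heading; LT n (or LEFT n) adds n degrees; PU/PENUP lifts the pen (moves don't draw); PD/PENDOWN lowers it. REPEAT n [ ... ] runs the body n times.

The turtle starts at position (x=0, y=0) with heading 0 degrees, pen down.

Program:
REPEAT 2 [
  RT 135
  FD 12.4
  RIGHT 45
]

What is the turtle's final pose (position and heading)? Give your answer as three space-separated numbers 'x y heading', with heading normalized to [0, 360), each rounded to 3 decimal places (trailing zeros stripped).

Answer: 0 0 0

Derivation:
Executing turtle program step by step:
Start: pos=(0,0), heading=0, pen down
REPEAT 2 [
  -- iteration 1/2 --
  RT 135: heading 0 -> 225
  FD 12.4: (0,0) -> (-8.768,-8.768) [heading=225, draw]
  RT 45: heading 225 -> 180
  -- iteration 2/2 --
  RT 135: heading 180 -> 45
  FD 12.4: (-8.768,-8.768) -> (0,0) [heading=45, draw]
  RT 45: heading 45 -> 0
]
Final: pos=(0,0), heading=0, 2 segment(s) drawn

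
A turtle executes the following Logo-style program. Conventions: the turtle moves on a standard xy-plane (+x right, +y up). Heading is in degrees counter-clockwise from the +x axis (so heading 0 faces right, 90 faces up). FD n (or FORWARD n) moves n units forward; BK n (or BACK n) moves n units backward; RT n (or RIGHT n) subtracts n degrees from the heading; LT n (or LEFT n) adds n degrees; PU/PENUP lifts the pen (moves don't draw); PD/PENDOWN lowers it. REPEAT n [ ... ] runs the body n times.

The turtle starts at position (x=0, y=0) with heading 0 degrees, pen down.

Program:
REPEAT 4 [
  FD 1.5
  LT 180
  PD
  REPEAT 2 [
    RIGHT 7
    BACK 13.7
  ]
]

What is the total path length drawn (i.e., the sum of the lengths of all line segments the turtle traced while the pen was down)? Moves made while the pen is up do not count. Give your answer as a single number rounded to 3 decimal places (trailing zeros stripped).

Executing turtle program step by step:
Start: pos=(0,0), heading=0, pen down
REPEAT 4 [
  -- iteration 1/4 --
  FD 1.5: (0,0) -> (1.5,0) [heading=0, draw]
  LT 180: heading 0 -> 180
  PD: pen down
  REPEAT 2 [
    -- iteration 1/2 --
    RT 7: heading 180 -> 173
    BK 13.7: (1.5,0) -> (15.098,-1.67) [heading=173, draw]
    -- iteration 2/2 --
    RT 7: heading 173 -> 166
    BK 13.7: (15.098,-1.67) -> (28.391,-4.984) [heading=166, draw]
  ]
  -- iteration 2/4 --
  FD 1.5: (28.391,-4.984) -> (26.935,-4.621) [heading=166, draw]
  LT 180: heading 166 -> 346
  PD: pen down
  REPEAT 2 [
    -- iteration 1/2 --
    RT 7: heading 346 -> 339
    BK 13.7: (26.935,-4.621) -> (14.145,0.289) [heading=339, draw]
    -- iteration 2/2 --
    RT 7: heading 339 -> 332
    BK 13.7: (14.145,0.289) -> (2.049,6.72) [heading=332, draw]
  ]
  -- iteration 3/4 --
  FD 1.5: (2.049,6.72) -> (3.373,6.016) [heading=332, draw]
  LT 180: heading 332 -> 152
  PD: pen down
  REPEAT 2 [
    -- iteration 1/2 --
    RT 7: heading 152 -> 145
    BK 13.7: (3.373,6.016) -> (14.596,-1.842) [heading=145, draw]
    -- iteration 2/2 --
    RT 7: heading 145 -> 138
    BK 13.7: (14.596,-1.842) -> (24.777,-11.009) [heading=138, draw]
  ]
  -- iteration 4/4 --
  FD 1.5: (24.777,-11.009) -> (23.662,-10.005) [heading=138, draw]
  LT 180: heading 138 -> 318
  PD: pen down
  REPEAT 2 [
    -- iteration 1/2 --
    RT 7: heading 318 -> 311
    BK 13.7: (23.662,-10.005) -> (14.674,0.334) [heading=311, draw]
    -- iteration 2/2 --
    RT 7: heading 311 -> 304
    BK 13.7: (14.674,0.334) -> (7.013,11.692) [heading=304, draw]
  ]
]
Final: pos=(7.013,11.692), heading=304, 12 segment(s) drawn

Segment lengths:
  seg 1: (0,0) -> (1.5,0), length = 1.5
  seg 2: (1.5,0) -> (15.098,-1.67), length = 13.7
  seg 3: (15.098,-1.67) -> (28.391,-4.984), length = 13.7
  seg 4: (28.391,-4.984) -> (26.935,-4.621), length = 1.5
  seg 5: (26.935,-4.621) -> (14.145,0.289), length = 13.7
  seg 6: (14.145,0.289) -> (2.049,6.72), length = 13.7
  seg 7: (2.049,6.72) -> (3.373,6.016), length = 1.5
  seg 8: (3.373,6.016) -> (14.596,-1.842), length = 13.7
  seg 9: (14.596,-1.842) -> (24.777,-11.009), length = 13.7
  seg 10: (24.777,-11.009) -> (23.662,-10.005), length = 1.5
  seg 11: (23.662,-10.005) -> (14.674,0.334), length = 13.7
  seg 12: (14.674,0.334) -> (7.013,11.692), length = 13.7
Total = 115.6

Answer: 115.6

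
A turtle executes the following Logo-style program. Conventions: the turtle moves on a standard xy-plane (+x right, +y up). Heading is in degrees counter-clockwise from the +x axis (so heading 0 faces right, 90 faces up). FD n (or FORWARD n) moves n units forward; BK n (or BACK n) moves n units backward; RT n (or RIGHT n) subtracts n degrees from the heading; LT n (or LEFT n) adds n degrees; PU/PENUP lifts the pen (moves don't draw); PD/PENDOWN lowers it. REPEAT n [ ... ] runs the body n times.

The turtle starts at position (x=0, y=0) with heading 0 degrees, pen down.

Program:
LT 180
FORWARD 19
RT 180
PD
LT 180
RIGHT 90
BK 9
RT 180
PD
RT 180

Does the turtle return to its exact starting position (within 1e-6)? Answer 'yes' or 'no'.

Answer: no

Derivation:
Executing turtle program step by step:
Start: pos=(0,0), heading=0, pen down
LT 180: heading 0 -> 180
FD 19: (0,0) -> (-19,0) [heading=180, draw]
RT 180: heading 180 -> 0
PD: pen down
LT 180: heading 0 -> 180
RT 90: heading 180 -> 90
BK 9: (-19,0) -> (-19,-9) [heading=90, draw]
RT 180: heading 90 -> 270
PD: pen down
RT 180: heading 270 -> 90
Final: pos=(-19,-9), heading=90, 2 segment(s) drawn

Start position: (0, 0)
Final position: (-19, -9)
Distance = 21.024; >= 1e-6 -> NOT closed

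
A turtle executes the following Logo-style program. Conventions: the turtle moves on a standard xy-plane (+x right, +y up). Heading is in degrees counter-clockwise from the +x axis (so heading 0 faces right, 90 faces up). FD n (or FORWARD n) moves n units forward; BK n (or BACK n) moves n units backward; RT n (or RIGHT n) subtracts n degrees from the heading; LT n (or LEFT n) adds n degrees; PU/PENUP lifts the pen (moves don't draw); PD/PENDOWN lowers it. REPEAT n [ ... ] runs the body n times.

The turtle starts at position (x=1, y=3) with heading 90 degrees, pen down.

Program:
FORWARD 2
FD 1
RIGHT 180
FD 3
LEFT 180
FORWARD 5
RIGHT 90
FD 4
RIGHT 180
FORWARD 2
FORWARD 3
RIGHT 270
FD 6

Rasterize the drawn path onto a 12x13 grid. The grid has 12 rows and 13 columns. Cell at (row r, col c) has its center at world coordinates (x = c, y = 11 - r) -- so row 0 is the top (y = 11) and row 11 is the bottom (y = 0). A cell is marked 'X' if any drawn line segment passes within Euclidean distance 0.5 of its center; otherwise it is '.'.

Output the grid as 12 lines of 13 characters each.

Answer: .............
.............
.............
XXXXXX.......
XX...........
XX...........
XX...........
XX...........
XX...........
X............
.............
.............

Derivation:
Segment 0: (1,3) -> (1,5)
Segment 1: (1,5) -> (1,6)
Segment 2: (1,6) -> (1,3)
Segment 3: (1,3) -> (1,8)
Segment 4: (1,8) -> (5,8)
Segment 5: (5,8) -> (3,8)
Segment 6: (3,8) -> (0,8)
Segment 7: (0,8) -> (0,2)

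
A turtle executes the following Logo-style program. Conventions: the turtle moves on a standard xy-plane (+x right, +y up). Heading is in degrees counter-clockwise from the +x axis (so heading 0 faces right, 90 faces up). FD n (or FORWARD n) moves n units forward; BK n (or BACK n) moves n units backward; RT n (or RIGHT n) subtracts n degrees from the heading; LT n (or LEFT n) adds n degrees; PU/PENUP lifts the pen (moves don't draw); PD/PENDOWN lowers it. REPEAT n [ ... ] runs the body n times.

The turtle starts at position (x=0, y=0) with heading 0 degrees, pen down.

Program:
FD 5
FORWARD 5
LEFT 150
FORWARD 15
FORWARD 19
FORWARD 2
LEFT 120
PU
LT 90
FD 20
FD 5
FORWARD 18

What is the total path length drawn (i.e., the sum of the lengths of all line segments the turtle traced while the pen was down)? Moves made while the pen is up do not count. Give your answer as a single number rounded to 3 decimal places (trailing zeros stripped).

Answer: 46

Derivation:
Executing turtle program step by step:
Start: pos=(0,0), heading=0, pen down
FD 5: (0,0) -> (5,0) [heading=0, draw]
FD 5: (5,0) -> (10,0) [heading=0, draw]
LT 150: heading 0 -> 150
FD 15: (10,0) -> (-2.99,7.5) [heading=150, draw]
FD 19: (-2.99,7.5) -> (-19.445,17) [heading=150, draw]
FD 2: (-19.445,17) -> (-21.177,18) [heading=150, draw]
LT 120: heading 150 -> 270
PU: pen up
LT 90: heading 270 -> 0
FD 20: (-21.177,18) -> (-1.177,18) [heading=0, move]
FD 5: (-1.177,18) -> (3.823,18) [heading=0, move]
FD 18: (3.823,18) -> (21.823,18) [heading=0, move]
Final: pos=(21.823,18), heading=0, 5 segment(s) drawn

Segment lengths:
  seg 1: (0,0) -> (5,0), length = 5
  seg 2: (5,0) -> (10,0), length = 5
  seg 3: (10,0) -> (-2.99,7.5), length = 15
  seg 4: (-2.99,7.5) -> (-19.445,17), length = 19
  seg 5: (-19.445,17) -> (-21.177,18), length = 2
Total = 46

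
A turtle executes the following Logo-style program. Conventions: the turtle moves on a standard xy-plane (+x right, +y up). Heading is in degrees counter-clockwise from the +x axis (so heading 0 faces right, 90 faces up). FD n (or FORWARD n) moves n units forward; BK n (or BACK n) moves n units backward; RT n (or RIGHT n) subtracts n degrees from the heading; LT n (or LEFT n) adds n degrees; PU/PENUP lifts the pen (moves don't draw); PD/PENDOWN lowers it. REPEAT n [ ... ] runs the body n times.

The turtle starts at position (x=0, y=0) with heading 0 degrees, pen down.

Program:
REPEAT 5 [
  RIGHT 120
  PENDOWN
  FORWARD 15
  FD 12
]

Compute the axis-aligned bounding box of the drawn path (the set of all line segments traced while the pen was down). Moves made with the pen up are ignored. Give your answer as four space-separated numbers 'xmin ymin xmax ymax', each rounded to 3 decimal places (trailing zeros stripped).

Executing turtle program step by step:
Start: pos=(0,0), heading=0, pen down
REPEAT 5 [
  -- iteration 1/5 --
  RT 120: heading 0 -> 240
  PD: pen down
  FD 15: (0,0) -> (-7.5,-12.99) [heading=240, draw]
  FD 12: (-7.5,-12.99) -> (-13.5,-23.383) [heading=240, draw]
  -- iteration 2/5 --
  RT 120: heading 240 -> 120
  PD: pen down
  FD 15: (-13.5,-23.383) -> (-21,-10.392) [heading=120, draw]
  FD 12: (-21,-10.392) -> (-27,0) [heading=120, draw]
  -- iteration 3/5 --
  RT 120: heading 120 -> 0
  PD: pen down
  FD 15: (-27,0) -> (-12,0) [heading=0, draw]
  FD 12: (-12,0) -> (0,0) [heading=0, draw]
  -- iteration 4/5 --
  RT 120: heading 0 -> 240
  PD: pen down
  FD 15: (0,0) -> (-7.5,-12.99) [heading=240, draw]
  FD 12: (-7.5,-12.99) -> (-13.5,-23.383) [heading=240, draw]
  -- iteration 5/5 --
  RT 120: heading 240 -> 120
  PD: pen down
  FD 15: (-13.5,-23.383) -> (-21,-10.392) [heading=120, draw]
  FD 12: (-21,-10.392) -> (-27,0) [heading=120, draw]
]
Final: pos=(-27,0), heading=120, 10 segment(s) drawn

Segment endpoints: x in {-27, -27, -21, -21, -13.5, -13.5, -12, -7.5, -7.5, 0, 0}, y in {-23.383, -23.383, -12.99, -12.99, -10.392, -10.392, 0, 0, 0, 0, 0}
xmin=-27, ymin=-23.383, xmax=0, ymax=0

Answer: -27 -23.383 0 0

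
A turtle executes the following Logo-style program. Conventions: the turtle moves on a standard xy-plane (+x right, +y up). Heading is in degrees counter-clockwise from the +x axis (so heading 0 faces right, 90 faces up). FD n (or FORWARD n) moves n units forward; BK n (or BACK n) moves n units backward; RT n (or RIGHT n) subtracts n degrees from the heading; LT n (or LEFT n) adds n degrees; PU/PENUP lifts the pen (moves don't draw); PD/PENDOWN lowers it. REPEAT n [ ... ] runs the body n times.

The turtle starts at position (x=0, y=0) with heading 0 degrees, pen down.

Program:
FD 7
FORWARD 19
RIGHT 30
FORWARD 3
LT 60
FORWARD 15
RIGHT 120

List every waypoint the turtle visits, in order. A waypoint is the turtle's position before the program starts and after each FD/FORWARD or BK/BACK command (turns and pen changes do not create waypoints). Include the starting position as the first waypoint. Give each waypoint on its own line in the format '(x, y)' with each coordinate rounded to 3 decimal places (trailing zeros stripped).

Answer: (0, 0)
(7, 0)
(26, 0)
(28.598, -1.5)
(41.588, 6)

Derivation:
Executing turtle program step by step:
Start: pos=(0,0), heading=0, pen down
FD 7: (0,0) -> (7,0) [heading=0, draw]
FD 19: (7,0) -> (26,0) [heading=0, draw]
RT 30: heading 0 -> 330
FD 3: (26,0) -> (28.598,-1.5) [heading=330, draw]
LT 60: heading 330 -> 30
FD 15: (28.598,-1.5) -> (41.588,6) [heading=30, draw]
RT 120: heading 30 -> 270
Final: pos=(41.588,6), heading=270, 4 segment(s) drawn
Waypoints (5 total):
(0, 0)
(7, 0)
(26, 0)
(28.598, -1.5)
(41.588, 6)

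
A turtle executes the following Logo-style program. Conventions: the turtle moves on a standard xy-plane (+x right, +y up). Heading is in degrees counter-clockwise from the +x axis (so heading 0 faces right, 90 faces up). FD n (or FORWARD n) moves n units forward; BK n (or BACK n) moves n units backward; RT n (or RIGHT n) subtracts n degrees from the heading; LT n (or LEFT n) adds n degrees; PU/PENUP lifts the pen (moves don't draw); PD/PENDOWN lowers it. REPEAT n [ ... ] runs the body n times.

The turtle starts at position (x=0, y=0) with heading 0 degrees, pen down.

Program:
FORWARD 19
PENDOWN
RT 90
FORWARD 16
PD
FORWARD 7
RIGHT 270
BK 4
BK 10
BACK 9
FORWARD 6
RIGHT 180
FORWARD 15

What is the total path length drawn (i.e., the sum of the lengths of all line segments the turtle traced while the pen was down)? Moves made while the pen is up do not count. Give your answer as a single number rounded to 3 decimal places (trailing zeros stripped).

Executing turtle program step by step:
Start: pos=(0,0), heading=0, pen down
FD 19: (0,0) -> (19,0) [heading=0, draw]
PD: pen down
RT 90: heading 0 -> 270
FD 16: (19,0) -> (19,-16) [heading=270, draw]
PD: pen down
FD 7: (19,-16) -> (19,-23) [heading=270, draw]
RT 270: heading 270 -> 0
BK 4: (19,-23) -> (15,-23) [heading=0, draw]
BK 10: (15,-23) -> (5,-23) [heading=0, draw]
BK 9: (5,-23) -> (-4,-23) [heading=0, draw]
FD 6: (-4,-23) -> (2,-23) [heading=0, draw]
RT 180: heading 0 -> 180
FD 15: (2,-23) -> (-13,-23) [heading=180, draw]
Final: pos=(-13,-23), heading=180, 8 segment(s) drawn

Segment lengths:
  seg 1: (0,0) -> (19,0), length = 19
  seg 2: (19,0) -> (19,-16), length = 16
  seg 3: (19,-16) -> (19,-23), length = 7
  seg 4: (19,-23) -> (15,-23), length = 4
  seg 5: (15,-23) -> (5,-23), length = 10
  seg 6: (5,-23) -> (-4,-23), length = 9
  seg 7: (-4,-23) -> (2,-23), length = 6
  seg 8: (2,-23) -> (-13,-23), length = 15
Total = 86

Answer: 86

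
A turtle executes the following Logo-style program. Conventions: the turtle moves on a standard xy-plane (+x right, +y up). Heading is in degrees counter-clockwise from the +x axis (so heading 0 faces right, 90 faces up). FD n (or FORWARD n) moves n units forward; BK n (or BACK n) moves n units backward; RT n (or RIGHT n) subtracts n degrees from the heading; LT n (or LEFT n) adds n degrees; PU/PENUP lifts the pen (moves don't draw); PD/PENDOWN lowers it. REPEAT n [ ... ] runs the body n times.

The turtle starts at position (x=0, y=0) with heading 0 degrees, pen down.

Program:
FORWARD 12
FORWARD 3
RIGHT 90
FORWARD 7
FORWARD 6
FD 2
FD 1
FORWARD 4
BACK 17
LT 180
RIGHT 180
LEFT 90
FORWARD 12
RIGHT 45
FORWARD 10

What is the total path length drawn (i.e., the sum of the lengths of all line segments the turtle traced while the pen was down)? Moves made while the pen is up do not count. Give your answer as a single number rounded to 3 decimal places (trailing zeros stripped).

Executing turtle program step by step:
Start: pos=(0,0), heading=0, pen down
FD 12: (0,0) -> (12,0) [heading=0, draw]
FD 3: (12,0) -> (15,0) [heading=0, draw]
RT 90: heading 0 -> 270
FD 7: (15,0) -> (15,-7) [heading=270, draw]
FD 6: (15,-7) -> (15,-13) [heading=270, draw]
FD 2: (15,-13) -> (15,-15) [heading=270, draw]
FD 1: (15,-15) -> (15,-16) [heading=270, draw]
FD 4: (15,-16) -> (15,-20) [heading=270, draw]
BK 17: (15,-20) -> (15,-3) [heading=270, draw]
LT 180: heading 270 -> 90
RT 180: heading 90 -> 270
LT 90: heading 270 -> 0
FD 12: (15,-3) -> (27,-3) [heading=0, draw]
RT 45: heading 0 -> 315
FD 10: (27,-3) -> (34.071,-10.071) [heading=315, draw]
Final: pos=(34.071,-10.071), heading=315, 10 segment(s) drawn

Segment lengths:
  seg 1: (0,0) -> (12,0), length = 12
  seg 2: (12,0) -> (15,0), length = 3
  seg 3: (15,0) -> (15,-7), length = 7
  seg 4: (15,-7) -> (15,-13), length = 6
  seg 5: (15,-13) -> (15,-15), length = 2
  seg 6: (15,-15) -> (15,-16), length = 1
  seg 7: (15,-16) -> (15,-20), length = 4
  seg 8: (15,-20) -> (15,-3), length = 17
  seg 9: (15,-3) -> (27,-3), length = 12
  seg 10: (27,-3) -> (34.071,-10.071), length = 10
Total = 74

Answer: 74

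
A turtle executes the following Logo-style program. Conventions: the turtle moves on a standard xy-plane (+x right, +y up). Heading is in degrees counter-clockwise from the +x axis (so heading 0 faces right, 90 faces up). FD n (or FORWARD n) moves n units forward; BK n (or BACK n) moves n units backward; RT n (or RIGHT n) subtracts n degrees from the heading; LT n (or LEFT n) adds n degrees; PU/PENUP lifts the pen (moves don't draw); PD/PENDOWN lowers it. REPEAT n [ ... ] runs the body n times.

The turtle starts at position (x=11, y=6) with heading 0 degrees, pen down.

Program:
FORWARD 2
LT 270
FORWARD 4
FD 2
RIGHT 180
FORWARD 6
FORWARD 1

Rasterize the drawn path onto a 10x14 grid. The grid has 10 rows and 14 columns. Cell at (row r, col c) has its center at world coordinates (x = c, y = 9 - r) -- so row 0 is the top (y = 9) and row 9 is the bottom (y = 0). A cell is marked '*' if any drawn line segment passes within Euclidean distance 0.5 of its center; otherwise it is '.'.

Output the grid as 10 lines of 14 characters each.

Segment 0: (11,6) -> (13,6)
Segment 1: (13,6) -> (13,2)
Segment 2: (13,2) -> (13,0)
Segment 3: (13,0) -> (13,6)
Segment 4: (13,6) -> (13,7)

Answer: ..............
..............
.............*
...........***
.............*
.............*
.............*
.............*
.............*
.............*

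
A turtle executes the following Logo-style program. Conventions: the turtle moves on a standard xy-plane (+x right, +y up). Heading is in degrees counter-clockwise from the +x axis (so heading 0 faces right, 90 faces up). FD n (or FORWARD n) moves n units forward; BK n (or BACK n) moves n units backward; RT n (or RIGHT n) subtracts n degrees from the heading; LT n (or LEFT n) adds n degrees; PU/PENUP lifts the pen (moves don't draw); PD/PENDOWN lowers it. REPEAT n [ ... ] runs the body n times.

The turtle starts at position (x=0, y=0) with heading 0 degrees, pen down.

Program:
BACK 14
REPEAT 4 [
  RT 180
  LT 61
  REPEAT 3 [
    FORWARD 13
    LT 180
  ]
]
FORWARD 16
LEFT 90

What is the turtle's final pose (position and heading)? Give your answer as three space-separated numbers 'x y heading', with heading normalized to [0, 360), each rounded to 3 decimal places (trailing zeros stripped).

Answer: -1.747 -24.411 334

Derivation:
Executing turtle program step by step:
Start: pos=(0,0), heading=0, pen down
BK 14: (0,0) -> (-14,0) [heading=0, draw]
REPEAT 4 [
  -- iteration 1/4 --
  RT 180: heading 0 -> 180
  LT 61: heading 180 -> 241
  REPEAT 3 [
    -- iteration 1/3 --
    FD 13: (-14,0) -> (-20.303,-11.37) [heading=241, draw]
    LT 180: heading 241 -> 61
    -- iteration 2/3 --
    FD 13: (-20.303,-11.37) -> (-14,0) [heading=61, draw]
    LT 180: heading 61 -> 241
    -- iteration 3/3 --
    FD 13: (-14,0) -> (-20.303,-11.37) [heading=241, draw]
    LT 180: heading 241 -> 61
  ]
  -- iteration 2/4 --
  RT 180: heading 61 -> 241
  LT 61: heading 241 -> 302
  REPEAT 3 [
    -- iteration 1/3 --
    FD 13: (-20.303,-11.37) -> (-13.414,-22.395) [heading=302, draw]
    LT 180: heading 302 -> 122
    -- iteration 2/3 --
    FD 13: (-13.414,-22.395) -> (-20.303,-11.37) [heading=122, draw]
    LT 180: heading 122 -> 302
    -- iteration 3/3 --
    FD 13: (-20.303,-11.37) -> (-13.414,-22.395) [heading=302, draw]
    LT 180: heading 302 -> 122
  ]
  -- iteration 3/4 --
  RT 180: heading 122 -> 302
  LT 61: heading 302 -> 3
  REPEAT 3 [
    -- iteration 1/3 --
    FD 13: (-13.414,-22.395) -> (-0.431,-21.714) [heading=3, draw]
    LT 180: heading 3 -> 183
    -- iteration 2/3 --
    FD 13: (-0.431,-21.714) -> (-13.414,-22.395) [heading=183, draw]
    LT 180: heading 183 -> 3
    -- iteration 3/3 --
    FD 13: (-13.414,-22.395) -> (-0.431,-21.714) [heading=3, draw]
    LT 180: heading 3 -> 183
  ]
  -- iteration 4/4 --
  RT 180: heading 183 -> 3
  LT 61: heading 3 -> 64
  REPEAT 3 [
    -- iteration 1/3 --
    FD 13: (-0.431,-21.714) -> (5.267,-10.03) [heading=64, draw]
    LT 180: heading 64 -> 244
    -- iteration 2/3 --
    FD 13: (5.267,-10.03) -> (-0.431,-21.714) [heading=244, draw]
    LT 180: heading 244 -> 64
    -- iteration 3/3 --
    FD 13: (-0.431,-21.714) -> (5.267,-10.03) [heading=64, draw]
    LT 180: heading 64 -> 244
  ]
]
FD 16: (5.267,-10.03) -> (-1.747,-24.411) [heading=244, draw]
LT 90: heading 244 -> 334
Final: pos=(-1.747,-24.411), heading=334, 14 segment(s) drawn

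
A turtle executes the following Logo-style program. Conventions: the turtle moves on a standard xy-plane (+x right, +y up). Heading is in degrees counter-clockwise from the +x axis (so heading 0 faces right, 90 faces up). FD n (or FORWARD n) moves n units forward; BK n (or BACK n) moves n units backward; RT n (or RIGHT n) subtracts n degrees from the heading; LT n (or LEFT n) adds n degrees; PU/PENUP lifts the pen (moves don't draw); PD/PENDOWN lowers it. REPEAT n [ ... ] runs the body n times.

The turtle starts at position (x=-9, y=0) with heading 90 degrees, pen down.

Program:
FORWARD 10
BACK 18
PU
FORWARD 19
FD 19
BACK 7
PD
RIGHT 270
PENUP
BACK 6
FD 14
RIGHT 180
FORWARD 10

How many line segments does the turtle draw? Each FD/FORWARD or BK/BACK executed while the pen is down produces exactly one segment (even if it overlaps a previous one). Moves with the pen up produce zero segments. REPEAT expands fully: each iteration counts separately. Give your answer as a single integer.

Executing turtle program step by step:
Start: pos=(-9,0), heading=90, pen down
FD 10: (-9,0) -> (-9,10) [heading=90, draw]
BK 18: (-9,10) -> (-9,-8) [heading=90, draw]
PU: pen up
FD 19: (-9,-8) -> (-9,11) [heading=90, move]
FD 19: (-9,11) -> (-9,30) [heading=90, move]
BK 7: (-9,30) -> (-9,23) [heading=90, move]
PD: pen down
RT 270: heading 90 -> 180
PU: pen up
BK 6: (-9,23) -> (-3,23) [heading=180, move]
FD 14: (-3,23) -> (-17,23) [heading=180, move]
RT 180: heading 180 -> 0
FD 10: (-17,23) -> (-7,23) [heading=0, move]
Final: pos=(-7,23), heading=0, 2 segment(s) drawn
Segments drawn: 2

Answer: 2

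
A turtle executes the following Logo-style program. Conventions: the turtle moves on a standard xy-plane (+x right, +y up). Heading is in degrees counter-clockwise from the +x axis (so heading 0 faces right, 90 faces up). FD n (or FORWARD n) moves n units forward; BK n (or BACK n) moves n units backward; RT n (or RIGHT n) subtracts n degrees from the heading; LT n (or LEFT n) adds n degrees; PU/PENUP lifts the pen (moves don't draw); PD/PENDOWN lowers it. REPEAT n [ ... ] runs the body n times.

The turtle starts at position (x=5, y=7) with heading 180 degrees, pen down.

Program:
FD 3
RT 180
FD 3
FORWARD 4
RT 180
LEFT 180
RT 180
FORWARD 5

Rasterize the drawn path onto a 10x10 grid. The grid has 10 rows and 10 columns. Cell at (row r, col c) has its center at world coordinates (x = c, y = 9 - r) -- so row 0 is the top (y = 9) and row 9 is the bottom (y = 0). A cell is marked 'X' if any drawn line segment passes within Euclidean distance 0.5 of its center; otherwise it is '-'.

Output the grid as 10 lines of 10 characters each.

Answer: ----------
----------
--XXXXXXXX
----------
----------
----------
----------
----------
----------
----------

Derivation:
Segment 0: (5,7) -> (2,7)
Segment 1: (2,7) -> (5,7)
Segment 2: (5,7) -> (9,7)
Segment 3: (9,7) -> (4,7)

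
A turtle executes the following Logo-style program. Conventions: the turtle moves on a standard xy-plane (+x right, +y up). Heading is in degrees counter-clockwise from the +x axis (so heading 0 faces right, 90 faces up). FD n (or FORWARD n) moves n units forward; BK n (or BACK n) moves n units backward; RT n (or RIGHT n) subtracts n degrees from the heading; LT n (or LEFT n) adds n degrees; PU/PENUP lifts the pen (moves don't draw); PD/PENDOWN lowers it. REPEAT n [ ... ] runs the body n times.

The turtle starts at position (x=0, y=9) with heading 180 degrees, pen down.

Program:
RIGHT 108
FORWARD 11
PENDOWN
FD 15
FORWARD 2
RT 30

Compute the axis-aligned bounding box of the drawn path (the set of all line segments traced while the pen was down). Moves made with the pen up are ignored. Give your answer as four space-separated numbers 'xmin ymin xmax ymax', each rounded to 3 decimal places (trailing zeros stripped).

Answer: 0 9 8.652 35.63

Derivation:
Executing turtle program step by step:
Start: pos=(0,9), heading=180, pen down
RT 108: heading 180 -> 72
FD 11: (0,9) -> (3.399,19.462) [heading=72, draw]
PD: pen down
FD 15: (3.399,19.462) -> (8.034,33.727) [heading=72, draw]
FD 2: (8.034,33.727) -> (8.652,35.63) [heading=72, draw]
RT 30: heading 72 -> 42
Final: pos=(8.652,35.63), heading=42, 3 segment(s) drawn

Segment endpoints: x in {0, 3.399, 8.034, 8.652}, y in {9, 19.462, 33.727, 35.63}
xmin=0, ymin=9, xmax=8.652, ymax=35.63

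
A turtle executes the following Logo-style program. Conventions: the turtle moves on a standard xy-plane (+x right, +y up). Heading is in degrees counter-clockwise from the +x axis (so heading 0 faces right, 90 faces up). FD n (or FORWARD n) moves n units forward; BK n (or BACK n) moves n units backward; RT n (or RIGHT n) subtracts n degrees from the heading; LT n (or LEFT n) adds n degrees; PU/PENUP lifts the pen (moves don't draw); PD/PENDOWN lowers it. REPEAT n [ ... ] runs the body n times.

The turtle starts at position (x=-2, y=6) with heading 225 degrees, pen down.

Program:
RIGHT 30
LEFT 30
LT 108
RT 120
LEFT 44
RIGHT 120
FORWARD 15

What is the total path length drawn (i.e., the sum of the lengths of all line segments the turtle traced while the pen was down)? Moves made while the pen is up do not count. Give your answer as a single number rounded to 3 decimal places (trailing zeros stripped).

Answer: 15

Derivation:
Executing turtle program step by step:
Start: pos=(-2,6), heading=225, pen down
RT 30: heading 225 -> 195
LT 30: heading 195 -> 225
LT 108: heading 225 -> 333
RT 120: heading 333 -> 213
LT 44: heading 213 -> 257
RT 120: heading 257 -> 137
FD 15: (-2,6) -> (-12.97,16.23) [heading=137, draw]
Final: pos=(-12.97,16.23), heading=137, 1 segment(s) drawn

Segment lengths:
  seg 1: (-2,6) -> (-12.97,16.23), length = 15
Total = 15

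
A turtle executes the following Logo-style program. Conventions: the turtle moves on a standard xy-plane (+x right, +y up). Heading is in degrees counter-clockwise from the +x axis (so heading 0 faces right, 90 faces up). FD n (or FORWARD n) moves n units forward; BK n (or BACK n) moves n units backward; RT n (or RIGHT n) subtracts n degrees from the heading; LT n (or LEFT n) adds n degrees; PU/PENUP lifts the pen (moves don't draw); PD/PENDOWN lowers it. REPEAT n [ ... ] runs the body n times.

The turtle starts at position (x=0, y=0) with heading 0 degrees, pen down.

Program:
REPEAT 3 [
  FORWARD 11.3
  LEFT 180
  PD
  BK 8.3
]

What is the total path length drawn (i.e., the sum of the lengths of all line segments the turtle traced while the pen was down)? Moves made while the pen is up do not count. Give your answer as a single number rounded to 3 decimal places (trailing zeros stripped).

Answer: 58.8

Derivation:
Executing turtle program step by step:
Start: pos=(0,0), heading=0, pen down
REPEAT 3 [
  -- iteration 1/3 --
  FD 11.3: (0,0) -> (11.3,0) [heading=0, draw]
  LT 180: heading 0 -> 180
  PD: pen down
  BK 8.3: (11.3,0) -> (19.6,0) [heading=180, draw]
  -- iteration 2/3 --
  FD 11.3: (19.6,0) -> (8.3,0) [heading=180, draw]
  LT 180: heading 180 -> 0
  PD: pen down
  BK 8.3: (8.3,0) -> (0,0) [heading=0, draw]
  -- iteration 3/3 --
  FD 11.3: (0,0) -> (11.3,0) [heading=0, draw]
  LT 180: heading 0 -> 180
  PD: pen down
  BK 8.3: (11.3,0) -> (19.6,0) [heading=180, draw]
]
Final: pos=(19.6,0), heading=180, 6 segment(s) drawn

Segment lengths:
  seg 1: (0,0) -> (11.3,0), length = 11.3
  seg 2: (11.3,0) -> (19.6,0), length = 8.3
  seg 3: (19.6,0) -> (8.3,0), length = 11.3
  seg 4: (8.3,0) -> (0,0), length = 8.3
  seg 5: (0,0) -> (11.3,0), length = 11.3
  seg 6: (11.3,0) -> (19.6,0), length = 8.3
Total = 58.8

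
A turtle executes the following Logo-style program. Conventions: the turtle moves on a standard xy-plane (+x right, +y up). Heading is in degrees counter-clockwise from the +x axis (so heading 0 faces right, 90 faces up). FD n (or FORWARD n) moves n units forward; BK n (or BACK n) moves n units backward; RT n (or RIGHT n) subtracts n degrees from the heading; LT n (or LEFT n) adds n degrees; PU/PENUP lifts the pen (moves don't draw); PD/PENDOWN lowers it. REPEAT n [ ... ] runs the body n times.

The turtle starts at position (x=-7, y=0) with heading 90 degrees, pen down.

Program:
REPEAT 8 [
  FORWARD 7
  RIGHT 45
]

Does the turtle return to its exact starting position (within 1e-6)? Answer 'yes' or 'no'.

Executing turtle program step by step:
Start: pos=(-7,0), heading=90, pen down
REPEAT 8 [
  -- iteration 1/8 --
  FD 7: (-7,0) -> (-7,7) [heading=90, draw]
  RT 45: heading 90 -> 45
  -- iteration 2/8 --
  FD 7: (-7,7) -> (-2.05,11.95) [heading=45, draw]
  RT 45: heading 45 -> 0
  -- iteration 3/8 --
  FD 7: (-2.05,11.95) -> (4.95,11.95) [heading=0, draw]
  RT 45: heading 0 -> 315
  -- iteration 4/8 --
  FD 7: (4.95,11.95) -> (9.899,7) [heading=315, draw]
  RT 45: heading 315 -> 270
  -- iteration 5/8 --
  FD 7: (9.899,7) -> (9.899,0) [heading=270, draw]
  RT 45: heading 270 -> 225
  -- iteration 6/8 --
  FD 7: (9.899,0) -> (4.95,-4.95) [heading=225, draw]
  RT 45: heading 225 -> 180
  -- iteration 7/8 --
  FD 7: (4.95,-4.95) -> (-2.05,-4.95) [heading=180, draw]
  RT 45: heading 180 -> 135
  -- iteration 8/8 --
  FD 7: (-2.05,-4.95) -> (-7,0) [heading=135, draw]
  RT 45: heading 135 -> 90
]
Final: pos=(-7,0), heading=90, 8 segment(s) drawn

Start position: (-7, 0)
Final position: (-7, 0)
Distance = 0; < 1e-6 -> CLOSED

Answer: yes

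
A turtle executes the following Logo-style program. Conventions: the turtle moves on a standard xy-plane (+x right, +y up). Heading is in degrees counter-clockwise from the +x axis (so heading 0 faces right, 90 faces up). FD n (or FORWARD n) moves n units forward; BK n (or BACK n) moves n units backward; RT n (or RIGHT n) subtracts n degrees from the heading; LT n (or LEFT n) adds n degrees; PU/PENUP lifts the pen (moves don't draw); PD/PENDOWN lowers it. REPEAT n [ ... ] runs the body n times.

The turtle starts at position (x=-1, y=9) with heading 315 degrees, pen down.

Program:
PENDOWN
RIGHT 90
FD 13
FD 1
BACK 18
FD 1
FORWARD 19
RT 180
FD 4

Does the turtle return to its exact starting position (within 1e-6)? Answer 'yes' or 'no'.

Answer: no

Derivation:
Executing turtle program step by step:
Start: pos=(-1,9), heading=315, pen down
PD: pen down
RT 90: heading 315 -> 225
FD 13: (-1,9) -> (-10.192,-0.192) [heading=225, draw]
FD 1: (-10.192,-0.192) -> (-10.899,-0.899) [heading=225, draw]
BK 18: (-10.899,-0.899) -> (1.828,11.828) [heading=225, draw]
FD 1: (1.828,11.828) -> (1.121,11.121) [heading=225, draw]
FD 19: (1.121,11.121) -> (-12.314,-2.314) [heading=225, draw]
RT 180: heading 225 -> 45
FD 4: (-12.314,-2.314) -> (-9.485,0.515) [heading=45, draw]
Final: pos=(-9.485,0.515), heading=45, 6 segment(s) drawn

Start position: (-1, 9)
Final position: (-9.485, 0.515)
Distance = 12; >= 1e-6 -> NOT closed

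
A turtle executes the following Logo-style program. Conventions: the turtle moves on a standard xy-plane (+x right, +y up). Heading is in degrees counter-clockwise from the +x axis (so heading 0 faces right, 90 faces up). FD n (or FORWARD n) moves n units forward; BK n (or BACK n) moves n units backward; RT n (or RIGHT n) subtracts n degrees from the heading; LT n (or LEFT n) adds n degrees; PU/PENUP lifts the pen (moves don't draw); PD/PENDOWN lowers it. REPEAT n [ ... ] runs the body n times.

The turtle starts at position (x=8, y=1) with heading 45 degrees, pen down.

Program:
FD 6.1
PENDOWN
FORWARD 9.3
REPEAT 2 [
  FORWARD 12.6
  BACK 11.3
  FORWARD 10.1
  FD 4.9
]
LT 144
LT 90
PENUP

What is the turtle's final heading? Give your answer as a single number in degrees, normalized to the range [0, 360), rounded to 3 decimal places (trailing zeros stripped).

Answer: 279

Derivation:
Executing turtle program step by step:
Start: pos=(8,1), heading=45, pen down
FD 6.1: (8,1) -> (12.313,5.313) [heading=45, draw]
PD: pen down
FD 9.3: (12.313,5.313) -> (18.889,11.889) [heading=45, draw]
REPEAT 2 [
  -- iteration 1/2 --
  FD 12.6: (18.889,11.889) -> (27.799,20.799) [heading=45, draw]
  BK 11.3: (27.799,20.799) -> (19.809,12.809) [heading=45, draw]
  FD 10.1: (19.809,12.809) -> (26.95,19.95) [heading=45, draw]
  FD 4.9: (26.95,19.95) -> (30.415,23.415) [heading=45, draw]
  -- iteration 2/2 --
  FD 12.6: (30.415,23.415) -> (39.325,32.325) [heading=45, draw]
  BK 11.3: (39.325,32.325) -> (31.335,24.335) [heading=45, draw]
  FD 10.1: (31.335,24.335) -> (38.476,31.476) [heading=45, draw]
  FD 4.9: (38.476,31.476) -> (41.941,34.941) [heading=45, draw]
]
LT 144: heading 45 -> 189
LT 90: heading 189 -> 279
PU: pen up
Final: pos=(41.941,34.941), heading=279, 10 segment(s) drawn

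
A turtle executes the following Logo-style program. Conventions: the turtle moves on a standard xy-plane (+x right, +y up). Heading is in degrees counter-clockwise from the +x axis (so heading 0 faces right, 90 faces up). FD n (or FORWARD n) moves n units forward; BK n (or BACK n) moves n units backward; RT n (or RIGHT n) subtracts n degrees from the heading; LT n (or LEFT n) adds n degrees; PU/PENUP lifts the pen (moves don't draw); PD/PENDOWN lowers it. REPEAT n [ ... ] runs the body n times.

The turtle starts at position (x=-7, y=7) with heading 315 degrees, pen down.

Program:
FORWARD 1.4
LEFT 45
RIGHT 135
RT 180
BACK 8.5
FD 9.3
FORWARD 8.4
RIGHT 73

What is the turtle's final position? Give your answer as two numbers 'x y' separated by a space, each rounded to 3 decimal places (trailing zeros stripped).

Executing turtle program step by step:
Start: pos=(-7,7), heading=315, pen down
FD 1.4: (-7,7) -> (-6.01,6.01) [heading=315, draw]
LT 45: heading 315 -> 0
RT 135: heading 0 -> 225
RT 180: heading 225 -> 45
BK 8.5: (-6.01,6.01) -> (-12.02,0) [heading=45, draw]
FD 9.3: (-12.02,0) -> (-5.444,6.576) [heading=45, draw]
FD 8.4: (-5.444,6.576) -> (0.495,12.515) [heading=45, draw]
RT 73: heading 45 -> 332
Final: pos=(0.495,12.515), heading=332, 4 segment(s) drawn

Answer: 0.495 12.515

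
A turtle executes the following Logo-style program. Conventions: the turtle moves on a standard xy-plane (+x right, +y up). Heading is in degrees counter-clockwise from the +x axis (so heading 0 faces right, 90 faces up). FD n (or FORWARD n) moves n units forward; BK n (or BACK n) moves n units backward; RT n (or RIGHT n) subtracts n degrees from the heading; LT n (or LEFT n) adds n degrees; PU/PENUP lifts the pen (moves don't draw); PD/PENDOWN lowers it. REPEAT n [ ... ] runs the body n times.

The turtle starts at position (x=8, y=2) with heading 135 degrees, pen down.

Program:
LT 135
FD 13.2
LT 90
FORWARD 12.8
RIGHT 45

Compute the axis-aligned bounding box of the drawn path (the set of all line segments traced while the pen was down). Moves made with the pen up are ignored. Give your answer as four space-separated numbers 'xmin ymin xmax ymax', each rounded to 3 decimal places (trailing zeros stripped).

Answer: 8 -11.2 20.8 2

Derivation:
Executing turtle program step by step:
Start: pos=(8,2), heading=135, pen down
LT 135: heading 135 -> 270
FD 13.2: (8,2) -> (8,-11.2) [heading=270, draw]
LT 90: heading 270 -> 0
FD 12.8: (8,-11.2) -> (20.8,-11.2) [heading=0, draw]
RT 45: heading 0 -> 315
Final: pos=(20.8,-11.2), heading=315, 2 segment(s) drawn

Segment endpoints: x in {8, 8, 20.8}, y in {-11.2, -11.2, 2}
xmin=8, ymin=-11.2, xmax=20.8, ymax=2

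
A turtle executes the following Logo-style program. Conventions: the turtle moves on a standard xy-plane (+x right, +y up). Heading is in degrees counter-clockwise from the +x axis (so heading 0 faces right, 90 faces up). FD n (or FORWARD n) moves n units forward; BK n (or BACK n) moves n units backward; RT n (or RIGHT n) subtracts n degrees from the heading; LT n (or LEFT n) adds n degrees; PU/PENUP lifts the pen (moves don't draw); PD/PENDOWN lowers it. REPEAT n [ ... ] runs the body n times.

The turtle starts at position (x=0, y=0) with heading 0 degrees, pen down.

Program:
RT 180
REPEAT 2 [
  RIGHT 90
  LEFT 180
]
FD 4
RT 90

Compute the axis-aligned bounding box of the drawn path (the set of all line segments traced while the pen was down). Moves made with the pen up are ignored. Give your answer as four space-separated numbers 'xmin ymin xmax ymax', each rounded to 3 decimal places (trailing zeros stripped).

Answer: 0 0 4 0

Derivation:
Executing turtle program step by step:
Start: pos=(0,0), heading=0, pen down
RT 180: heading 0 -> 180
REPEAT 2 [
  -- iteration 1/2 --
  RT 90: heading 180 -> 90
  LT 180: heading 90 -> 270
  -- iteration 2/2 --
  RT 90: heading 270 -> 180
  LT 180: heading 180 -> 0
]
FD 4: (0,0) -> (4,0) [heading=0, draw]
RT 90: heading 0 -> 270
Final: pos=(4,0), heading=270, 1 segment(s) drawn

Segment endpoints: x in {0, 4}, y in {0}
xmin=0, ymin=0, xmax=4, ymax=0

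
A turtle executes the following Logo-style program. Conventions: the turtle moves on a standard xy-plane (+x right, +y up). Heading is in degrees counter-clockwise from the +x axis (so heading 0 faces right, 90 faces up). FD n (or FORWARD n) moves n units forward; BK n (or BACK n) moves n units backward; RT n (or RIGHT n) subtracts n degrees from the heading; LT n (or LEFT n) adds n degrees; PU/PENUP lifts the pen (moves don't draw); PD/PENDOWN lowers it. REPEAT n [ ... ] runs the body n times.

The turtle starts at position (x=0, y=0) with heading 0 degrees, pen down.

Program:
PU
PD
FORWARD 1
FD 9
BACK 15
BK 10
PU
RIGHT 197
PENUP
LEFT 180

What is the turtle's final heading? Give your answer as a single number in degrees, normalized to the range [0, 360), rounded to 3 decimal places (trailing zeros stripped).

Executing turtle program step by step:
Start: pos=(0,0), heading=0, pen down
PU: pen up
PD: pen down
FD 1: (0,0) -> (1,0) [heading=0, draw]
FD 9: (1,0) -> (10,0) [heading=0, draw]
BK 15: (10,0) -> (-5,0) [heading=0, draw]
BK 10: (-5,0) -> (-15,0) [heading=0, draw]
PU: pen up
RT 197: heading 0 -> 163
PU: pen up
LT 180: heading 163 -> 343
Final: pos=(-15,0), heading=343, 4 segment(s) drawn

Answer: 343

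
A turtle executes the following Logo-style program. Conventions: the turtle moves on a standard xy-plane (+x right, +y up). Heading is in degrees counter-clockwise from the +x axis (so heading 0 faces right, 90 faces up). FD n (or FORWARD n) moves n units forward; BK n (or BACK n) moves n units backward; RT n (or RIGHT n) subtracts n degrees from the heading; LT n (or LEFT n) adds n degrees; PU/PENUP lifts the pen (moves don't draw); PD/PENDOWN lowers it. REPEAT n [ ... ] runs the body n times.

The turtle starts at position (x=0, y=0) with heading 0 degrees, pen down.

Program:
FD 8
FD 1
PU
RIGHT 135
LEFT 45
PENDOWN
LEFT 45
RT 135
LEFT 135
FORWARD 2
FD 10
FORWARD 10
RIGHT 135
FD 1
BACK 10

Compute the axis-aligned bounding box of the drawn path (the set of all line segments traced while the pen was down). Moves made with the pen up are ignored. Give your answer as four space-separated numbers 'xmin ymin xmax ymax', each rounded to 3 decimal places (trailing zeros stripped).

Executing turtle program step by step:
Start: pos=(0,0), heading=0, pen down
FD 8: (0,0) -> (8,0) [heading=0, draw]
FD 1: (8,0) -> (9,0) [heading=0, draw]
PU: pen up
RT 135: heading 0 -> 225
LT 45: heading 225 -> 270
PD: pen down
LT 45: heading 270 -> 315
RT 135: heading 315 -> 180
LT 135: heading 180 -> 315
FD 2: (9,0) -> (10.414,-1.414) [heading=315, draw]
FD 10: (10.414,-1.414) -> (17.485,-8.485) [heading=315, draw]
FD 10: (17.485,-8.485) -> (24.556,-15.556) [heading=315, draw]
RT 135: heading 315 -> 180
FD 1: (24.556,-15.556) -> (23.556,-15.556) [heading=180, draw]
BK 10: (23.556,-15.556) -> (33.556,-15.556) [heading=180, draw]
Final: pos=(33.556,-15.556), heading=180, 7 segment(s) drawn

Segment endpoints: x in {0, 8, 9, 10.414, 17.485, 23.556, 24.556, 33.556}, y in {-15.556, -15.556, -8.485, -1.414, 0}
xmin=0, ymin=-15.556, xmax=33.556, ymax=0

Answer: 0 -15.556 33.556 0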